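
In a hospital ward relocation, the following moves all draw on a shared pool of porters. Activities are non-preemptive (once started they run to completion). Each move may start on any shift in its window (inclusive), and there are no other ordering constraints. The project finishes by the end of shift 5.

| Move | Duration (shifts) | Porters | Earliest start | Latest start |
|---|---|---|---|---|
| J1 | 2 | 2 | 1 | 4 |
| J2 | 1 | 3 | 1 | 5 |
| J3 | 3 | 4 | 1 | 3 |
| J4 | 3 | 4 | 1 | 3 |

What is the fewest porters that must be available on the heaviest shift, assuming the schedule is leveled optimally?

8

Early-start (J1@1, J2@1, J3@1, J4@1) gives peak 13: s1:13  s2:10  s3:8  s4:0  s5:0.
Shift J3→2, J4→3.
Schedule J1@1, J2@1, J3@2, J4@3: s1:5  s2:6  s3:8  s4:8  s5:4 — peak 8.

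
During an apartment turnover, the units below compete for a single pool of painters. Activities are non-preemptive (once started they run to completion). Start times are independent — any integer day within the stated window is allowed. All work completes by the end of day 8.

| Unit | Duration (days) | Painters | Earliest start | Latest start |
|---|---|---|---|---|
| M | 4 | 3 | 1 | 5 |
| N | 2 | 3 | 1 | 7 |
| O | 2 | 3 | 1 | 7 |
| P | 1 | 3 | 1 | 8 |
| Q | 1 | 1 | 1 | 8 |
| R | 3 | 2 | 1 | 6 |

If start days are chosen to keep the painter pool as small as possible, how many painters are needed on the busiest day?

6

Early-start (M@1, N@1, O@1, P@1, Q@1, R@1) gives peak 15: d1:15  d2:11  d3:5  d4:3  d5:0  d6:0  d7:0  d8:0.
Shift O→3, P→5, Q→5, R→5.
Schedule M@1, N@1, O@3, P@5, Q@5, R@5: d1:6  d2:6  d3:6  d4:6  d5:6  d6:2  d7:2  d8:0 — peak 6.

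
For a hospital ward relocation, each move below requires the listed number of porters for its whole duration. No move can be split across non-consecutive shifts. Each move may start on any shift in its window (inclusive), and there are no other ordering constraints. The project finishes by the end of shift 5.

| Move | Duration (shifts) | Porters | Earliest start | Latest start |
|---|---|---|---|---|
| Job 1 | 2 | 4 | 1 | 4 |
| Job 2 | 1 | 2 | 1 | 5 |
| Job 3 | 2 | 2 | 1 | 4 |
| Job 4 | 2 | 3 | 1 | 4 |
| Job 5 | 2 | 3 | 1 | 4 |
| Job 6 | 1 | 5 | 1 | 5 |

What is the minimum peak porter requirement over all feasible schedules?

Early-start (Job 1@1, Job 2@1, Job 3@1, Job 4@1, Job 5@1, Job 6@1) gives peak 19: s1:19  s2:12  s3:0  s4:0  s5:0.
Shift Job 3→2, Job 4→4, Job 5→4, Job 6→3.
Schedule Job 1@1, Job 2@1, Job 3@2, Job 4@4, Job 5@4, Job 6@3: s1:6  s2:6  s3:7  s4:6  s5:6 — peak 7.
Total porter-shifts = 31 over 5 shifts ⇒ peak ≥ ⌈31/5⌉ = 7, so 7 is optimal.

7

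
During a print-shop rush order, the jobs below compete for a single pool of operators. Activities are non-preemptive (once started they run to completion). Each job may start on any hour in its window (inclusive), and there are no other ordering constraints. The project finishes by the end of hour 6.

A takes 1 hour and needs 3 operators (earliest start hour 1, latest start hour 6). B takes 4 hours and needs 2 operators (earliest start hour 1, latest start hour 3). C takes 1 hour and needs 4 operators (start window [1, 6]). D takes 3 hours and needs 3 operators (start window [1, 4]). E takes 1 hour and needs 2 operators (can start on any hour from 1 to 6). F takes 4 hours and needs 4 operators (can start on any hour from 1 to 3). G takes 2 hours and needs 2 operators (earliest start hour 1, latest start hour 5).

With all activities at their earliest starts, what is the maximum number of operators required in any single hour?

Early-start schedule: A@1, B@1, C@1, D@1, E@1, F@1, G@1.
Load per hour: hour 1: 20, hour 2: 11, hour 3: 9, hour 4: 6, hour 5: 0, hour 6: 0.
Peak is 20.

20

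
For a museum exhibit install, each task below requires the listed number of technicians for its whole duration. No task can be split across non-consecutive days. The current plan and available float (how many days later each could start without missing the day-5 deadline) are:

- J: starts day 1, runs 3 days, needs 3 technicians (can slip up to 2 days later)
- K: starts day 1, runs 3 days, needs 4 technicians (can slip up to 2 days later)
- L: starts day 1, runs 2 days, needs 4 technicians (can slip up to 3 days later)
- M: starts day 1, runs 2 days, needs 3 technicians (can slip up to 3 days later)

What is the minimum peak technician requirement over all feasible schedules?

7

Early-start (J@1, K@1, L@1, M@1) gives peak 14: d1:14  d2:14  d3:7  d4:0  d5:0.
Shift L→4, M→4.
Schedule J@1, K@1, L@4, M@4: d1:7  d2:7  d3:7  d4:7  d5:7 — peak 7.
Total technician-days = 35 over 5 days ⇒ peak ≥ ⌈35/5⌉ = 7, so 7 is optimal.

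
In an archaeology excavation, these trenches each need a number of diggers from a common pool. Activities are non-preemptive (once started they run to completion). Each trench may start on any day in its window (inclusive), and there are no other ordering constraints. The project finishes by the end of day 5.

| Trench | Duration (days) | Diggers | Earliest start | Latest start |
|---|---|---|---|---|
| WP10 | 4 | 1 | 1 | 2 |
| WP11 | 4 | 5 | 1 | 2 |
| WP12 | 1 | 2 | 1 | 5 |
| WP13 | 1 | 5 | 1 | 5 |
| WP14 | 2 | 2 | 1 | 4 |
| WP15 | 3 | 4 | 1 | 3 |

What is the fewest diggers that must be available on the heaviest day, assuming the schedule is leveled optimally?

10

Early-start (WP10@1, WP11@1, WP12@1, WP13@1, WP14@1, WP15@1) gives peak 19: d1:19  d2:12  d3:10  d4:6  d5:0.
Shift WP13→5, WP15→3.
Schedule WP10@1, WP11@1, WP12@1, WP13@5, WP14@1, WP15@3: d1:10  d2:8  d3:10  d4:10  d5:9 — peak 10.
Total digger-days = 47 over 5 days ⇒ peak ≥ ⌈47/5⌉ = 10, so 10 is optimal.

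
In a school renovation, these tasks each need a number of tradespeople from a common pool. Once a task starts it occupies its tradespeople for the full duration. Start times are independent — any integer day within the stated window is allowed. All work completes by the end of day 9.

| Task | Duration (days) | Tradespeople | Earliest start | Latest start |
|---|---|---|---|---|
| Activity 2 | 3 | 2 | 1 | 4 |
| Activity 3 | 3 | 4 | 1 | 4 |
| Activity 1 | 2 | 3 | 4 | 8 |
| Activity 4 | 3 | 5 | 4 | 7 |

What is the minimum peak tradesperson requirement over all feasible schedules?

Early-start (Activity 2@1, Activity 3@1, Activity 1@4, Activity 4@4) gives peak 8: d1:6  d2:6  d3:6  d4:8  d5:8  d6:5  d7:0  d8:0  d9:0.
Shift Activity 2→4, Activity 4→7.
Schedule Activity 2@4, Activity 3@1, Activity 1@4, Activity 4@7: d1:4  d2:4  d3:4  d4:5  d5:5  d6:2  d7:5  d8:5  d9:5 — peak 5.
Total tradesperson-days = 39 over 9 days ⇒ peak ≥ ⌈39/9⌉ = 5, so 5 is optimal.

5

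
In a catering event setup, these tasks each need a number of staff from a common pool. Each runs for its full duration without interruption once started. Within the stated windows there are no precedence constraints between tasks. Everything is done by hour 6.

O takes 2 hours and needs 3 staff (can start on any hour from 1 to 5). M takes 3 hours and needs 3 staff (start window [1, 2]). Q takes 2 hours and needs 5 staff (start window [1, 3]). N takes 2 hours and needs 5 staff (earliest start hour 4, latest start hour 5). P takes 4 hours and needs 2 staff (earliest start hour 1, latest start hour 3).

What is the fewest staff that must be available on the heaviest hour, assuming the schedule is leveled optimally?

Early-start (O@1, M@1, Q@1, N@4, P@1) gives peak 13: h1:13  h2:13  h3:5  h4:7  h5:5  h6:0.
Shift O→3, N→5, P→3.
Schedule O@3, M@1, Q@1, N@5, P@3: h1:8  h2:8  h3:8  h4:5  h5:7  h6:7 — peak 8.
Total staffer-hours = 43 over 6 hours ⇒ peak ≥ ⌈43/6⌉ = 8, so 8 is optimal.

8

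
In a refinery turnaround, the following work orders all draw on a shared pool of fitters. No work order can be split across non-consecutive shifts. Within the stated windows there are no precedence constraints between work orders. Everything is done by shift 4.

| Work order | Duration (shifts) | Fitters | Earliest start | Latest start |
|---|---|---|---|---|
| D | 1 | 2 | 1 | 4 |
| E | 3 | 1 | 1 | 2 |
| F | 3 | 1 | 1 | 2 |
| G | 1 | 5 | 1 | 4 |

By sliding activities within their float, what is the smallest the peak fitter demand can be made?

5

Early-start (D@1, E@1, F@1, G@1) gives peak 9: s1:9  s2:2  s3:2  s4:0.
Shift G→4.
Schedule D@1, E@1, F@1, G@4: s1:4  s2:2  s3:2  s4:5 — peak 5.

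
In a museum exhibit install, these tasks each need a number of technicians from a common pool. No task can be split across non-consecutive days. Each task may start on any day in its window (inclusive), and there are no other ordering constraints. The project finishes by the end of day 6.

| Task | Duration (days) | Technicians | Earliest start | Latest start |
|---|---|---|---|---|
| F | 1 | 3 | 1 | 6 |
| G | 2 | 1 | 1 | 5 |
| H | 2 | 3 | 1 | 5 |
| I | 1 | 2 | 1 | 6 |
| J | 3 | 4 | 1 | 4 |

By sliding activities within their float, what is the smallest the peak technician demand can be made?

5

Early-start (F@1, G@1, H@1, I@1, J@1) gives peak 13: d1:13  d2:8  d3:4  d4:0  d5:0  d6:0.
Shift H→2, I→3, J→4.
Schedule F@1, G@1, H@2, I@3, J@4: d1:4  d2:4  d3:5  d4:4  d5:4  d6:4 — peak 5.
Total technician-days = 25 over 6 days ⇒ peak ≥ ⌈25/6⌉ = 5, so 5 is optimal.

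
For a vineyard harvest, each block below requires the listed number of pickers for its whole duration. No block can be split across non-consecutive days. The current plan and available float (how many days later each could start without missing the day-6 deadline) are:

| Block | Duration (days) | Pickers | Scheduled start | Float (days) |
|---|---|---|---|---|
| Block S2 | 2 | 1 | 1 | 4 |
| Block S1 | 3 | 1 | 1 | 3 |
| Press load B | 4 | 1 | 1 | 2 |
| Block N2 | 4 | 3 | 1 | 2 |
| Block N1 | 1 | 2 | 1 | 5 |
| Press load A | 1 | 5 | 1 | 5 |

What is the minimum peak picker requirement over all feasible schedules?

Early-start (Block S2@1, Block S1@1, Press load B@1, Block N2@1, Block N1@1, Press load A@1) gives peak 13: d1:13  d2:6  d3:5  d4:4  d5:0  d6:0.
Shift Block S1→3, Block N1→5, Press load A→6.
Schedule Block S2@1, Block S1@3, Press load B@1, Block N2@1, Block N1@5, Press load A@6: d1:5  d2:5  d3:5  d4:5  d5:3  d6:5 — peak 5.
Total picker-days = 28 over 6 days ⇒ peak ≥ ⌈28/6⌉ = 5, so 5 is optimal.

5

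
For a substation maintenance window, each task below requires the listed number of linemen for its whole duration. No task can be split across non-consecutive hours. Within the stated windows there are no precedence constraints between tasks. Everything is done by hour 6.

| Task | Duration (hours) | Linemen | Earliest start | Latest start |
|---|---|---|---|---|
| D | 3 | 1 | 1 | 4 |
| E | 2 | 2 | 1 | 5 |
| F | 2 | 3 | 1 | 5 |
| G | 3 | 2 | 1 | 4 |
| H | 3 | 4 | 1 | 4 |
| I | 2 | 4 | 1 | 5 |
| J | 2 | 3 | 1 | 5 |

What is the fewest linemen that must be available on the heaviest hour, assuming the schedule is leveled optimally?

Early-start (D@1, E@1, F@1, G@1, H@1, I@1, J@1) gives peak 19: h1:19  h2:19  h3:7  h4:0  h5:0  h6:0.
Shift H→4, I→3, J→5.
Schedule D@1, E@1, F@1, G@1, H@4, I@3, J@5: h1:8  h2:8  h3:7  h4:8  h5:7  h6:7 — peak 8.
Total lineman-hours = 45 over 6 hours ⇒ peak ≥ ⌈45/6⌉ = 8, so 8 is optimal.

8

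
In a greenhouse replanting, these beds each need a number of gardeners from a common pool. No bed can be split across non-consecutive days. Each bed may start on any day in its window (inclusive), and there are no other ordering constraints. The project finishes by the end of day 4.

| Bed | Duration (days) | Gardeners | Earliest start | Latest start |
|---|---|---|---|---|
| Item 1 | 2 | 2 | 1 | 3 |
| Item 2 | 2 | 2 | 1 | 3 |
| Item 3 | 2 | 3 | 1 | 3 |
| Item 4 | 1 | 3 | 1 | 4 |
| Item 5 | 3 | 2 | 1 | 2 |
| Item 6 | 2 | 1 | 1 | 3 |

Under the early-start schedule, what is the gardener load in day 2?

At early start, day 2 has: Item 1, Item 2, Item 3, Item 5, Item 6.
Demand: 2 + 2 + 3 + 2 + 1 = 10.

10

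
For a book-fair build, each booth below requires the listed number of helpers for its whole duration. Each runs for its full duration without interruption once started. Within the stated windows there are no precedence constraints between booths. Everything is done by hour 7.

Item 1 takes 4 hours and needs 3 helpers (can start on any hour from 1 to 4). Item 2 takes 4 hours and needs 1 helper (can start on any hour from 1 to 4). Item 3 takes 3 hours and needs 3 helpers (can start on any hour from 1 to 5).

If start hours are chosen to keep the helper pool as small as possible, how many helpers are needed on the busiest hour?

4

Early-start (Item 1@1, Item 2@1, Item 3@1) gives peak 7: h1:7  h2:7  h3:7  h4:4  h5:0  h6:0  h7:0.
Shift Item 3→5.
Schedule Item 1@1, Item 2@1, Item 3@5: h1:4  h2:4  h3:4  h4:4  h5:3  h6:3  h7:3 — peak 4.
Total helper-hours = 25 over 7 hours ⇒ peak ≥ ⌈25/7⌉ = 4, so 4 is optimal.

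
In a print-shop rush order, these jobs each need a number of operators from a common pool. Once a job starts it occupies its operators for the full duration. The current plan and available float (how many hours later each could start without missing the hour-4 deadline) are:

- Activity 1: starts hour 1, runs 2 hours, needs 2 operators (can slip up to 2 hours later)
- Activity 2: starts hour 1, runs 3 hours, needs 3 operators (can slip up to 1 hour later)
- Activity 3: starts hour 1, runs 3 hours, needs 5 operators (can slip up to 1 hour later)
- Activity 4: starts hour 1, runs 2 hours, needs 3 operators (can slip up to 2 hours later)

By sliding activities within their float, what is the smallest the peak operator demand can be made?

Early-start (Activity 1@1, Activity 2@1, Activity 3@1, Activity 4@1) gives peak 13: h1:13  h2:13  h3:8  h4:0.
Shift Activity 4→3.
Schedule Activity 1@1, Activity 2@1, Activity 3@1, Activity 4@3: h1:10  h2:10  h3:11  h4:3 — peak 11.

11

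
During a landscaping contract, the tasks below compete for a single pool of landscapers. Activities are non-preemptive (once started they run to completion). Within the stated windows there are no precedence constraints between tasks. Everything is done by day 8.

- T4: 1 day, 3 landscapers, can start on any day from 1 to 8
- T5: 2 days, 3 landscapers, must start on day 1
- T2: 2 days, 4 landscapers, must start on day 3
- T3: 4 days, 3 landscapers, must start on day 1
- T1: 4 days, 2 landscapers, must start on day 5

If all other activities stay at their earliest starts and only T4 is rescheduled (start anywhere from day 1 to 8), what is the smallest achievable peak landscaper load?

T4@1: d1:9  d2:6  d3:7  d4:7  d5:2  d6:2  d7:2  d8:2 → peak 9
T4@2: d1:6  d2:9  d3:7  d4:7  d5:2  d6:2  d7:2  d8:2 → peak 9
T4@3: d1:6  d2:6  d3:10  d4:7  d5:2  d6:2  d7:2  d8:2 → peak 10
T4@4: d1:6  d2:6  d3:7  d4:10  d5:2  d6:2  d7:2  d8:2 → peak 10
T4@5: d1:6  d2:6  d3:7  d4:7  d5:5  d6:2  d7:2  d8:2 → peak 7
T4@6: d1:6  d2:6  d3:7  d4:7  d5:2  d6:5  d7:2  d8:2 → peak 7
T4@7: d1:6  d2:6  d3:7  d4:7  d5:2  d6:2  d7:5  d8:2 → peak 7
T4@8: d1:6  d2:6  d3:7  d4:7  d5:2  d6:2  d7:2  d8:5 → peak 7
Best is T4@5, peak 7.

7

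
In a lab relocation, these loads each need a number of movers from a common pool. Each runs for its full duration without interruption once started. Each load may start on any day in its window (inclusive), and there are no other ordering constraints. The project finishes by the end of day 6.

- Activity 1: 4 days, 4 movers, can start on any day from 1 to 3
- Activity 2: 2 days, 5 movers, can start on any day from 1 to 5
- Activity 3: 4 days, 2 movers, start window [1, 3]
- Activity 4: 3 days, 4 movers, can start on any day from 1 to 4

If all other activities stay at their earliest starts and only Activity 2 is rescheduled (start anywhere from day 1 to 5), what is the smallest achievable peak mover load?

10

Activity 2@1: d1:15  d2:15  d3:10  d4:6  d5:0  d6:0 → peak 15
Activity 2@2: d1:10  d2:15  d3:15  d4:6  d5:0  d6:0 → peak 15
Activity 2@3: d1:10  d2:10  d3:15  d4:11  d5:0  d6:0 → peak 15
Activity 2@4: d1:10  d2:10  d3:10  d4:11  d5:5  d6:0 → peak 11
Activity 2@5: d1:10  d2:10  d3:10  d4:6  d5:5  d6:5 → peak 10
Best is Activity 2@5, peak 10.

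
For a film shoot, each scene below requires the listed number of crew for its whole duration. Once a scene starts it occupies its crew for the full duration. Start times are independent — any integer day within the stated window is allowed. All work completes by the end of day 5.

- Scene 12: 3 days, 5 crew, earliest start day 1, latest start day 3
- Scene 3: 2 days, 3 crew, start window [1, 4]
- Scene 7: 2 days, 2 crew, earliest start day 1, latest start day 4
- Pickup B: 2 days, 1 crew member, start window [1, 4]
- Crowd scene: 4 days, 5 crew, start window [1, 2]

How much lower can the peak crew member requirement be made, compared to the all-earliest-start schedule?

Early-start peak: d1:16  d2:16  d3:10  d4:5  d5:0 ⇒ 16.
Leveled (Scene 12@1, Scene 3@4, Scene 7@4, Pickup B@1, Crowd scene@1): d1:11  d2:11  d3:10  d4:10  d5:5 ⇒ 11.
Reduction 16 − 11 = 5.

5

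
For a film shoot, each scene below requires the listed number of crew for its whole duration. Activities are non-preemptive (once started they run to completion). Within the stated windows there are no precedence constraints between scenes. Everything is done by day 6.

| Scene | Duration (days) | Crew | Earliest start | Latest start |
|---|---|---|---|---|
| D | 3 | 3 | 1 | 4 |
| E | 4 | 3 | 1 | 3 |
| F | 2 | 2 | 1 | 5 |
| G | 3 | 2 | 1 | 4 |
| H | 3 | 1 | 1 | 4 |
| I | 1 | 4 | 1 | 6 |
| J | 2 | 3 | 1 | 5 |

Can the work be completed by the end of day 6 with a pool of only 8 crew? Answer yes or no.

Schedule D@1, E@1, F@1, G@3, H@4, I@6, J@5: d1:8  d2:8  d3:8  d4:6  d5:6  d6:8 — peak 8 ≤ 8.

yes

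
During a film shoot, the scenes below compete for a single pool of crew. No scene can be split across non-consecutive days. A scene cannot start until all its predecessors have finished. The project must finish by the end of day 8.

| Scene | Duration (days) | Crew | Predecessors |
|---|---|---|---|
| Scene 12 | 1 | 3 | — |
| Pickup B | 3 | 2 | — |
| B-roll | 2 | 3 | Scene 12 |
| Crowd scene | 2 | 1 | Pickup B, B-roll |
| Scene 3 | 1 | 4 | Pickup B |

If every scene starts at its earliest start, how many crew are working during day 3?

5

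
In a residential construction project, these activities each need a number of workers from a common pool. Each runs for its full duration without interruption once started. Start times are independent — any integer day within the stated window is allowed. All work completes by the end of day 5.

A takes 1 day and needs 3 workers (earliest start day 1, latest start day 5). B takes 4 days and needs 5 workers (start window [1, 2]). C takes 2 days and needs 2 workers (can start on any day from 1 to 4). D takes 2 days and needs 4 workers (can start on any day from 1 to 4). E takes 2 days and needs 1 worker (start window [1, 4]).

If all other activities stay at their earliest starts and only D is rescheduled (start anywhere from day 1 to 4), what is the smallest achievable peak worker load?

11

D@1: d1:15  d2:12  d3:5  d4:5  d5:0 → peak 15
D@2: d1:11  d2:12  d3:9  d4:5  d5:0 → peak 12
D@3: d1:11  d2:8  d3:9  d4:9  d5:0 → peak 11
D@4: d1:11  d2:8  d3:5  d4:9  d5:4 → peak 11
Best is D@3, peak 11.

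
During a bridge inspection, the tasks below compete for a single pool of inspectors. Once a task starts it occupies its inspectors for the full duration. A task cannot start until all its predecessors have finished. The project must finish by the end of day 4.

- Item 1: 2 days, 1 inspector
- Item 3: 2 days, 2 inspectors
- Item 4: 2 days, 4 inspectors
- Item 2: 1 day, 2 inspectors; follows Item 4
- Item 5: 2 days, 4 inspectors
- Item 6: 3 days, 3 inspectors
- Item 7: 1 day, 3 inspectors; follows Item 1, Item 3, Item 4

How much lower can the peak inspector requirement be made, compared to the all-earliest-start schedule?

Early-start peak: d1:14  d2:14  d3:8  d4:0 ⇒ 14.
Leveled (Item 1@1, Item 3@1, Item 4@1, Item 2@3, Item 5@3, Item 6@1, Item 7@4): d1:10  d2:10  d3:9  d4:7 ⇒ 10.
Reduction 14 − 10 = 4.

4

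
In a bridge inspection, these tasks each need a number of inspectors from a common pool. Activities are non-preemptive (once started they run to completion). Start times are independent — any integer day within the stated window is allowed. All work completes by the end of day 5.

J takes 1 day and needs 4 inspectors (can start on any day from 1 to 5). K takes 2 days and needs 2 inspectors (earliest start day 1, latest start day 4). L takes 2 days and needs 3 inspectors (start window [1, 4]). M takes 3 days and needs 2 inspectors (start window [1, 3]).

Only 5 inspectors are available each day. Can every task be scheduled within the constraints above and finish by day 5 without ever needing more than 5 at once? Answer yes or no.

Schedule J@1, K@2, L@4, M@2: d1:4  d2:4  d3:4  d4:5  d5:3 — peak 5 ≤ 5.

yes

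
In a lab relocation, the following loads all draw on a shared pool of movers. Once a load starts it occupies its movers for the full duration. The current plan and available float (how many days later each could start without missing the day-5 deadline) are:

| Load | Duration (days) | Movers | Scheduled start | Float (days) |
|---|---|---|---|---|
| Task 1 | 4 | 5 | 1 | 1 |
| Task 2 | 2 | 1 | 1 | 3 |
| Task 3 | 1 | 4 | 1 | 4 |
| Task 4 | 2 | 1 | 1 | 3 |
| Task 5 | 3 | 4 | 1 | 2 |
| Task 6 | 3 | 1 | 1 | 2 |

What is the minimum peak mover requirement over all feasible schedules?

10

Early-start (Task 1@1, Task 2@1, Task 3@1, Task 4@1, Task 5@1, Task 6@1) gives peak 16: d1:16  d2:12  d3:10  d4:5  d5:0.
Shift Task 3→5, Task 5→3.
Schedule Task 1@1, Task 2@1, Task 3@5, Task 4@1, Task 5@3, Task 6@1: d1:8  d2:8  d3:10  d4:9  d5:8 — peak 10.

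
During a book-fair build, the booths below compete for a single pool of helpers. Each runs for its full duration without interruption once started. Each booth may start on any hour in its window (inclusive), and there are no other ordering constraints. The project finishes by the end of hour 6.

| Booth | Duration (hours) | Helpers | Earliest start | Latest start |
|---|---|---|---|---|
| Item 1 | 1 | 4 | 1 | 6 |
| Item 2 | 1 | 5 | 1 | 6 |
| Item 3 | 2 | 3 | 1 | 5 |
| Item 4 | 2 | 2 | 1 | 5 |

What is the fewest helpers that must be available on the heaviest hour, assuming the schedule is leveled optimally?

5

Early-start (Item 1@1, Item 2@1, Item 3@1, Item 4@1) gives peak 14: h1:14  h2:5  h3:0  h4:0  h5:0  h6:0.
Shift Item 2→2, Item 3→3, Item 4→3.
Schedule Item 1@1, Item 2@2, Item 3@3, Item 4@3: h1:4  h2:5  h3:5  h4:5  h5:0  h6:0 — peak 5.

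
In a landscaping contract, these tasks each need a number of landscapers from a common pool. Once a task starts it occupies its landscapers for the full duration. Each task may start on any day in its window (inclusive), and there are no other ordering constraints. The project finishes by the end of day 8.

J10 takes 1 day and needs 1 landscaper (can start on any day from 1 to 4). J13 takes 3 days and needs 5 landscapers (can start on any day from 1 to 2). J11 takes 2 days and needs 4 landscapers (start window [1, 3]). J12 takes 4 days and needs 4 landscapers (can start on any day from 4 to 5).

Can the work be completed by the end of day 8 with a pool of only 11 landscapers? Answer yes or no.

Schedule J10@1, J13@1, J11@2, J12@4: d1:6  d2:9  d3:9  d4:4  d5:4  d6:4  d7:4  d8:0 — peak 9 ≤ 11.

yes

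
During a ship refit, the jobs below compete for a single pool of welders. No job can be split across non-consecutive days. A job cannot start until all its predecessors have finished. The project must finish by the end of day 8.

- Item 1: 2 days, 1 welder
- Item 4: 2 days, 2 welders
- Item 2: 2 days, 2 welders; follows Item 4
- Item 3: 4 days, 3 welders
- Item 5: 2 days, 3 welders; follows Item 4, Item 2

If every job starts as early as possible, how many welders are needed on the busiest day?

6

Early-start schedule: Item 1@1, Item 4@1, Item 2@3, Item 3@1, Item 5@5.
Load per day: day 1: 6, day 2: 6, day 3: 5, day 4: 5, day 5: 3, day 6: 3, day 7: 0, day 8: 0.
Peak is 6.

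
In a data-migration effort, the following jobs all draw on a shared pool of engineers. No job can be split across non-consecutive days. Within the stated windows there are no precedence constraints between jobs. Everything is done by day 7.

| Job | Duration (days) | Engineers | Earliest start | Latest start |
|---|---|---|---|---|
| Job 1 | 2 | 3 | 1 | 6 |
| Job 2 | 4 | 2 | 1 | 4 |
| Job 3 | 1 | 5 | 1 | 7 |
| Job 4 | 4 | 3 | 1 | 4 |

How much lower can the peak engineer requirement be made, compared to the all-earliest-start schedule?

Early-start peak: d1:13  d2:8  d3:5  d4:5  d5:0  d6:0  d7:0 ⇒ 13.
Leveled (Job 1@1, Job 2@1, Job 3@7, Job 4@3): d1:5  d2:5  d3:5  d4:5  d5:3  d6:3  d7:5 ⇒ 5.
Reduction 13 − 5 = 8.

8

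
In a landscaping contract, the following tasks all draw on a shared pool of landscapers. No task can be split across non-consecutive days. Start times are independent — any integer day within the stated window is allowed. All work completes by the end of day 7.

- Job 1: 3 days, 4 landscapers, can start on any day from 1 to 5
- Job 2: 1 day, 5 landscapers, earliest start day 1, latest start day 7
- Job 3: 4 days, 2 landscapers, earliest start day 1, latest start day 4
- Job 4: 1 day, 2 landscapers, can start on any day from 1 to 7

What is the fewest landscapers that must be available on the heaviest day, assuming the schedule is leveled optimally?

6

Early-start (Job 1@1, Job 2@1, Job 3@1, Job 4@1) gives peak 13: d1:13  d2:6  d3:6  d4:2  d5:0  d6:0  d7:0.
Shift Job 2→5, Job 4→4.
Schedule Job 1@1, Job 2@5, Job 3@1, Job 4@4: d1:6  d2:6  d3:6  d4:4  d5:5  d6:0  d7:0 — peak 6.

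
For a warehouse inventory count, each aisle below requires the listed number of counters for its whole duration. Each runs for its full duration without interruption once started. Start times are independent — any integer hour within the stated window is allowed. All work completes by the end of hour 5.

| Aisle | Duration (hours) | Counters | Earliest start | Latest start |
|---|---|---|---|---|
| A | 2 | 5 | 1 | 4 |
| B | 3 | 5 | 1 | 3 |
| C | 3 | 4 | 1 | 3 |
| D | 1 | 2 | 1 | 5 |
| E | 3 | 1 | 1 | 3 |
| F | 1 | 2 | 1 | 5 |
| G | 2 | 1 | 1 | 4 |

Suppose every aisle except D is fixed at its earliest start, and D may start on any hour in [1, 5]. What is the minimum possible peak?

D@1: h1:20  h2:16  h3:10  h4:0  h5:0 → peak 20
D@2: h1:18  h2:18  h3:10  h4:0  h5:0 → peak 18
D@3: h1:18  h2:16  h3:12  h4:0  h5:0 → peak 18
D@4: h1:18  h2:16  h3:10  h4:2  h5:0 → peak 18
D@5: h1:18  h2:16  h3:10  h4:0  h5:2 → peak 18
Best is D@2, peak 18.

18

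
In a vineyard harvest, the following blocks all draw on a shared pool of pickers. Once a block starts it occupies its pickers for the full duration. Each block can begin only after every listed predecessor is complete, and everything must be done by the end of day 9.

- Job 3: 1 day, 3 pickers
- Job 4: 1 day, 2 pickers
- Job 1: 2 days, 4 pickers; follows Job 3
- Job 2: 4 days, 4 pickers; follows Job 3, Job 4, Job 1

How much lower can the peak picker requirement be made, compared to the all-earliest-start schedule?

Early-start peak: d1:5  d2:4  d3:4  d4:4  d5:4  d6:4  d7:4  d8:0  d9:0 ⇒ 5.
Leveled (Job 3@1, Job 4@2, Job 1@3, Job 2@5): d1:3  d2:2  d3:4  d4:4  d5:4  d6:4  d7:4  d8:4  d9:0 ⇒ 4.
Reduction 5 − 4 = 1.

1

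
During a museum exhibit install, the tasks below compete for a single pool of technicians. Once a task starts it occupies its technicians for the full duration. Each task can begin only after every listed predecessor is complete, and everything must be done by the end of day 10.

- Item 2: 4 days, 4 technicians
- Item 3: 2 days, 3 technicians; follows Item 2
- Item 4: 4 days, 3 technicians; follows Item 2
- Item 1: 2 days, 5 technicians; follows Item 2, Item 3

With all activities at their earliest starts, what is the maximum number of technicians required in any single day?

Early-start schedule: Item 2@1, Item 3@5, Item 4@5, Item 1@7.
Load per day: day 1: 4, day 2: 4, day 3: 4, day 4: 4, day 5: 6, day 6: 6, day 7: 8, day 8: 8, day 9: 0, day 10: 0.
Peak is 8.

8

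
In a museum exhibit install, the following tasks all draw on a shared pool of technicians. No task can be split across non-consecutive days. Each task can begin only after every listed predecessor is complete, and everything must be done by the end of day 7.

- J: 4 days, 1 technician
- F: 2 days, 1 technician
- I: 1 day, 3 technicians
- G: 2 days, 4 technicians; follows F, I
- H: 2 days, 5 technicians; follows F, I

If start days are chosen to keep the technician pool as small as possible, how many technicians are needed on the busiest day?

Early-start (J@1, F@1, I@1, G@3, H@3) gives peak 10: d1:5  d2:2  d3:10  d4:10  d5:0  d6:0  d7:0.
Shift H→5.
Schedule J@1, F@1, I@1, G@3, H@5: d1:5  d2:2  d3:5  d4:5  d5:5  d6:5  d7:0 — peak 5.

5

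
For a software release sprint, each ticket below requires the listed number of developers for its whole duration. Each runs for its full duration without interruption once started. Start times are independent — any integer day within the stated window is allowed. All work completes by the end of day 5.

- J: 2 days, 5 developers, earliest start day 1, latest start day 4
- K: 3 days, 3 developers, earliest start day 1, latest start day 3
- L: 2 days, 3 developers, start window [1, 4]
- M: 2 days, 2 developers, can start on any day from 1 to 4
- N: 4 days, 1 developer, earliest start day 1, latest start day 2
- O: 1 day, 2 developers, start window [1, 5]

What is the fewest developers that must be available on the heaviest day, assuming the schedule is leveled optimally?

Early-start (J@1, K@1, L@1, M@1, N@1, O@1) gives peak 16: d1:16  d2:14  d3:4  d4:1  d5:0.
Shift K→3, L→3, O→5.
Schedule J@1, K@3, L@3, M@1, N@1, O@5: d1:8  d2:8  d3:7  d4:7  d5:5 — peak 8.

8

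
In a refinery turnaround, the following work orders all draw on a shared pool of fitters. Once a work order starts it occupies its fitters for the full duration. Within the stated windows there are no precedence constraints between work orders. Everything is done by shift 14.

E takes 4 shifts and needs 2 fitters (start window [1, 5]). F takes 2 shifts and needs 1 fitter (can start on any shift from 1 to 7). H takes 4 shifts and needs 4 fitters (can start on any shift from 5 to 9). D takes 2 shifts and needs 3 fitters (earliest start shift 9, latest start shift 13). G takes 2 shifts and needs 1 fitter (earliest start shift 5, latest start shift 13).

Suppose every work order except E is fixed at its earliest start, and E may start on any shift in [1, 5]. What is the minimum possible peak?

5

E@1: s1:3  s2:3  s3:2  s4:2  s5:5  s6:5  s7:4  s8:4  s9:3  s10:3  s11:0  s12:0  s13:0  s14:0 → peak 5
E@2: s1:1  s2:3  s3:2  s4:2  s5:7  s6:5  s7:4  s8:4  s9:3  s10:3  s11:0  s12:0  s13:0  s14:0 → peak 7
E@3: s1:1  s2:1  s3:2  s4:2  s5:7  s6:7  s7:4  s8:4  s9:3  s10:3  s11:0  s12:0  s13:0  s14:0 → peak 7
E@4: s1:1  s2:1  s3:0  s4:2  s5:7  s6:7  s7:6  s8:4  s9:3  s10:3  s11:0  s12:0  s13:0  s14:0 → peak 7
E@5: s1:1  s2:1  s3:0  s4:0  s5:7  s6:7  s7:6  s8:6  s9:3  s10:3  s11:0  s12:0  s13:0  s14:0 → peak 7
Best is E@1, peak 5.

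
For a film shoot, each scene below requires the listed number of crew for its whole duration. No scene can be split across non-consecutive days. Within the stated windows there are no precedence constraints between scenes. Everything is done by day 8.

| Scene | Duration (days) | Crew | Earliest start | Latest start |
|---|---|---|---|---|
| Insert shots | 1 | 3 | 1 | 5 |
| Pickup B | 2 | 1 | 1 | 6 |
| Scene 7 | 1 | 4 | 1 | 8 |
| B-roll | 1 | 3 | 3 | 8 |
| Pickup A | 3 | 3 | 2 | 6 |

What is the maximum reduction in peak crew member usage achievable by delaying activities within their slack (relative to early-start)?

Early-start peak: d1:8  d2:4  d3:6  d4:3  d5:0  d6:0  d7:0  d8:0 ⇒ 8.
Leveled (Insert shots@1, Pickup B@1, Scene 7@3, B-roll@4, Pickup A@5): d1:4  d2:1  d3:4  d4:3  d5:3  d6:3  d7:3  d8:0 ⇒ 4.
Reduction 8 − 4 = 4.

4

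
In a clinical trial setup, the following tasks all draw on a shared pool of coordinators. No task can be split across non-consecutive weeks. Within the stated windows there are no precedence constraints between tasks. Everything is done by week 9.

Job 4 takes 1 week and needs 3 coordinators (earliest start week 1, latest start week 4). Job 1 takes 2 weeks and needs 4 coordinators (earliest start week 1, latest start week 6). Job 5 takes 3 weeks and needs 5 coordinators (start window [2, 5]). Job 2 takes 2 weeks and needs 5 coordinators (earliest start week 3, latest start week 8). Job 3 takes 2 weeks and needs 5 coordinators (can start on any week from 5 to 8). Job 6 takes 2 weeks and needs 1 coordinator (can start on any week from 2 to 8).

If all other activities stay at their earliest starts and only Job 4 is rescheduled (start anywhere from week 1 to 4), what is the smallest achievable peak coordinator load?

11

Job 4@1: w1:7  w2:10  w3:11  w4:10  w5:5  w6:5  w7:0  w8:0  w9:0 → peak 11
Job 4@2: w1:4  w2:13  w3:11  w4:10  w5:5  w6:5  w7:0  w8:0  w9:0 → peak 13
Job 4@3: w1:4  w2:10  w3:14  w4:10  w5:5  w6:5  w7:0  w8:0  w9:0 → peak 14
Job 4@4: w1:4  w2:10  w3:11  w4:13  w5:5  w6:5  w7:0  w8:0  w9:0 → peak 13
Best is Job 4@1, peak 11.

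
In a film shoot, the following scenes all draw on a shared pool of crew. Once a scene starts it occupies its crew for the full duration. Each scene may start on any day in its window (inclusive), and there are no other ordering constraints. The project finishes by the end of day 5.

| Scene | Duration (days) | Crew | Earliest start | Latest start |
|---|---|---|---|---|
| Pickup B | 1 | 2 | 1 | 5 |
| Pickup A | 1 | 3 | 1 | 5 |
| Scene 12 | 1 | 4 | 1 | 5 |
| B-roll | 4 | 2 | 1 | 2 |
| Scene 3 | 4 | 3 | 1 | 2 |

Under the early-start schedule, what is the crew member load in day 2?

At early start, day 2 has: B-roll, Scene 3.
Demand: 2 + 3 = 5.

5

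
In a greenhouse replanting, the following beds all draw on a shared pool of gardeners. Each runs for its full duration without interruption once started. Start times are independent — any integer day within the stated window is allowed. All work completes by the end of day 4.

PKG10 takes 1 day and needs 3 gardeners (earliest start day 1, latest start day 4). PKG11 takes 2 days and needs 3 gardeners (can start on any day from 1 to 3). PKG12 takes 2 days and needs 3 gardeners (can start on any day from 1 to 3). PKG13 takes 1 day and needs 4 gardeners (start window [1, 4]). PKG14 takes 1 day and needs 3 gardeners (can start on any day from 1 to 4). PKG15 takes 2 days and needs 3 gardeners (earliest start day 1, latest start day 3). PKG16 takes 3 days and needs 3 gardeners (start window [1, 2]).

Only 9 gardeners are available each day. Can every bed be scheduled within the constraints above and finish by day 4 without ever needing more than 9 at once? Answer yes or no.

no

Total gardener-days = 37; over 4 days the average is 37/4 > 9, so some day must exceed 9.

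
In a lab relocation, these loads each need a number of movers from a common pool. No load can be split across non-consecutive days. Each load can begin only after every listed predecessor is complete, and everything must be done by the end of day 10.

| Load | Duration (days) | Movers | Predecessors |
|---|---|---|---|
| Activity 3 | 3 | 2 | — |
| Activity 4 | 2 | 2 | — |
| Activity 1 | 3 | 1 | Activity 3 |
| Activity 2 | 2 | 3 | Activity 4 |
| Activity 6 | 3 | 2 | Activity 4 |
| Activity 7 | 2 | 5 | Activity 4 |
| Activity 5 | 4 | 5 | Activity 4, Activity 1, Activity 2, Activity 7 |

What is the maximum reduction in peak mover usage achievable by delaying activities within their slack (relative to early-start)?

5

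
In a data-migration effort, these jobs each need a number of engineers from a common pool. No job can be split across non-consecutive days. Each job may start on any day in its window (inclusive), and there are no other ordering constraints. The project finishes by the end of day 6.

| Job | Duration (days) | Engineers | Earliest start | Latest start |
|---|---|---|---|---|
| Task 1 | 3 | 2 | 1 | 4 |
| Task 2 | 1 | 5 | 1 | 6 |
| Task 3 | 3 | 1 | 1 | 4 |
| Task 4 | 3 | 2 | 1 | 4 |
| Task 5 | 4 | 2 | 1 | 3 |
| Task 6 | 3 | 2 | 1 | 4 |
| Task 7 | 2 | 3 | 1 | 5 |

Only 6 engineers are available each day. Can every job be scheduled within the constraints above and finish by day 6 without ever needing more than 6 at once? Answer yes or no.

no

Total engineer-days = 40; over 6 days the average is 40/6 > 6, so some day must exceed 6.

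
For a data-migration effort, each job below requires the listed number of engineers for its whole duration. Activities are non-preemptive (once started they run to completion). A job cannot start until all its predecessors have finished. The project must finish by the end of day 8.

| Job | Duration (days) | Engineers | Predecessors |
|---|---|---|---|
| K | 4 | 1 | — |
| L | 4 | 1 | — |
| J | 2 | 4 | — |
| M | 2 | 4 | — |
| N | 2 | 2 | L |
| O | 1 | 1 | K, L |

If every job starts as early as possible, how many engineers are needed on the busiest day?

10

Early-start schedule: K@1, L@1, J@1, M@1, N@5, O@5.
Load per day: day 1: 10, day 2: 10, day 3: 2, day 4: 2, day 5: 3, day 6: 2, day 7: 0, day 8: 0.
Peak is 10.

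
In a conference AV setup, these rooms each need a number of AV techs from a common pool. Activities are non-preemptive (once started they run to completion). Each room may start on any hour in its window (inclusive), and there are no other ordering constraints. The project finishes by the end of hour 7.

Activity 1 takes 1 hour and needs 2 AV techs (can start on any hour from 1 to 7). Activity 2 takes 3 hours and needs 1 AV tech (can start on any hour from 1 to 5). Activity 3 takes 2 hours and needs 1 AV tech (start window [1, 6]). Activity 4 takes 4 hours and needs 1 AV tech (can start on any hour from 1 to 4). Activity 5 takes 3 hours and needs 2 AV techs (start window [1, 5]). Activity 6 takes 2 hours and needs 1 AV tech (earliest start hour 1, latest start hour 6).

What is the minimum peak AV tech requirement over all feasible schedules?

3

Early-start (Activity 1@1, Activity 2@1, Activity 3@1, Activity 4@1, Activity 5@1, Activity 6@1) gives peak 8: h1:8  h2:6  h3:4  h4:1  h5:0  h6:0  h7:0.
Shift Activity 3→2, Activity 4→2, Activity 5→4, Activity 6→6.
Schedule Activity 1@1, Activity 2@1, Activity 3@2, Activity 4@2, Activity 5@4, Activity 6@6: h1:3  h2:3  h3:3  h4:3  h5:3  h6:3  h7:1 — peak 3.
Total AV tech-hours = 19 over 7 hours ⇒ peak ≥ ⌈19/7⌉ = 3, so 3 is optimal.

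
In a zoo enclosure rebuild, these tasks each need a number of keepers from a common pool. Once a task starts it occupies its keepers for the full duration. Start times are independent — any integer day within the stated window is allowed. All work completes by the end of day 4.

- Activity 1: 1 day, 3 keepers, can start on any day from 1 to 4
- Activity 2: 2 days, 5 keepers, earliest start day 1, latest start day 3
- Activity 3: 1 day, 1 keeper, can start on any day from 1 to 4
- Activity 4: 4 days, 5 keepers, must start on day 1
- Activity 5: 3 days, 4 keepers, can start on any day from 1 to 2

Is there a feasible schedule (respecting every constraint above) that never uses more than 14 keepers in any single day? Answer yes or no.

yes

Schedule Activity 1@1, Activity 2@1, Activity 3@1, Activity 4@1, Activity 5@2: d1:14  d2:14  d3:9  d4:9 — peak 14 ≤ 14.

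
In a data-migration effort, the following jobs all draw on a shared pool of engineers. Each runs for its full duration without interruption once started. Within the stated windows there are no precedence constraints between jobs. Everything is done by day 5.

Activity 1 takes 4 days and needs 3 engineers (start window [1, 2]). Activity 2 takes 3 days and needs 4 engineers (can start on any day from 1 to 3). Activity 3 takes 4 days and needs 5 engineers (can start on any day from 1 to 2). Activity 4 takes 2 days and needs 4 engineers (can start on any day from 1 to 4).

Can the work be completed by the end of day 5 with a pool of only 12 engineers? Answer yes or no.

Schedule Activity 1@1, Activity 2@1, Activity 3@1, Activity 4@4: d1:12  d2:12  d3:12  d4:12  d5:4 — peak 12 ≤ 12.

yes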